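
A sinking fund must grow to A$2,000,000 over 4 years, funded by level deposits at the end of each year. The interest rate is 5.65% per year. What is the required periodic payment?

Level ordinary annuity; solve FV = PMT × [((1+r)^n − 1)/r] for PMT.
Periodic rate r = 0.0565 per year.
With n = 4: PMT = 2,000,000 / ([((1+r)^n − 1)/r]) = A$459,564.17

A$459,564.17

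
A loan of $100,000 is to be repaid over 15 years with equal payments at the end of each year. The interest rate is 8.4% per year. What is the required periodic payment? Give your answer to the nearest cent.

Level ordinary annuity; solve PV = PMT × [(1 − (1+r)^−n)/r] for PMT.
Periodic rate r = 0.084 per year.
With n = 15: PMT = 100,000 / ([(1 − (1+r)^−n)/r]) = $11,969.84

$11,969.84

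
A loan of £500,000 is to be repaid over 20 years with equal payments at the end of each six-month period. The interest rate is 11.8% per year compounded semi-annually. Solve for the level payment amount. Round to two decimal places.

£32,812.88

Level ordinary annuity; solve PV = PMT × [(1 − (1+r)^−n)/r] for PMT.
Periodic rate r = 0.118/2 per half-year; n is counted in half-years.
With n = 40: PMT = 500,000 / ([(1 − (1+r)^−n)/r]) = £32,812.88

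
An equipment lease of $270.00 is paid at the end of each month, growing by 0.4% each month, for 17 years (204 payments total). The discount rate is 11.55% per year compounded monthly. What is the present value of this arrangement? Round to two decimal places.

$32,644.67

Periodic rate r = 0.1155/12 per month; n is counted in months.
Growing ordinary annuity: PV = PMT₁ × [1 − ((1+g)/(1+r))^n] / (r − g) = 270 × [1 − ((1+0.004)/(1+r))^204] / (r − 0.004) = $32,644.67.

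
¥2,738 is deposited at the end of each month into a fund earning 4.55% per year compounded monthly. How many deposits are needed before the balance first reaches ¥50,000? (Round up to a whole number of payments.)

Periodic rate r = 0.0455/12 per month; n is counted in months.
Ordinary annuity FV: 50,000 = 2,738 × [((1+r)^n − 1)/r].
(1+r)^n = 1 + 50,000 × r / 2,738, so n = ln(1 + 50,000·r/2,738) / ln(1+r) = 17.69.
Round up to a whole number of payments: n = 18.

18 payments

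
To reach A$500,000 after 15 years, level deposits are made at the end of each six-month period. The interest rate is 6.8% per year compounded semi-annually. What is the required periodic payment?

Level ordinary annuity; solve FV = PMT × [((1+r)^n − 1)/r] for PMT.
Periodic rate r = 0.068/2 per half-year; n is counted in half-years.
With n = 30: PMT = 500,000 / ([((1+r)^n − 1)/r]) = A$9,846.13

A$9,846.13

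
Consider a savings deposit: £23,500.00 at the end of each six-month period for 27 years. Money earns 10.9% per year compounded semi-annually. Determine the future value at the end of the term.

This is an ordinary annuity: 54 deposits of £23,500.00 at the end of each six-month period.
Periodic rate r = 0.109/2 per half-year; n is counted in half-years.
FV = PMT × [((1+r)^n − 1)/r] = 23,500 × [(1+r)^54 − 1] / r = £7,140,394.05

£7,140,394.05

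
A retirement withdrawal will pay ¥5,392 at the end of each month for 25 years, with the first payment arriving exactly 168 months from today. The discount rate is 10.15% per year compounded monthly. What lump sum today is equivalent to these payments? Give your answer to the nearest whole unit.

Ordinary annuity of 300 payments, first payment at period 168.
Periodic rate r = 0.1015/12 per month; n is counted in months.
The ordinary-annuity PV formula values the stream one period before the first payment (period 167); discount that back 167 periods:
PV₀ = 5,392 × [1 − (1+r)^−300] / r × (1+r)^−167 = ¥143,686

¥143,686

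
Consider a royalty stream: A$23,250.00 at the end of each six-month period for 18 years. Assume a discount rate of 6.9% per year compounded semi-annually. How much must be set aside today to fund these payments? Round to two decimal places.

This is an ordinary annuity: 36 payments of A$23,250.00 at the end of each six-month period.
Periodic rate r = 0.069/2 per half-year; n is counted in half-years.
PV = PMT × [(1 − (1+r)^−n)/r] = 23,250 × [1 − (1+r)^−36] / r = A$475,163.54

A$475,163.54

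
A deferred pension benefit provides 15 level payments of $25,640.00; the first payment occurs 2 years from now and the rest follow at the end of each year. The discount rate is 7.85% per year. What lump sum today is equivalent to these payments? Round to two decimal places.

$205,368.10

Ordinary annuity of 15 payments, first payment at period 2.
Periodic rate r = 0.0785 per year.
The ordinary-annuity PV formula values the stream one period before the first payment (period 1); discount that back 1 periods:
PV₀ = 25,640 × [1 − (1+r)^−15] / r × (1+r)^−1 = $205,368.10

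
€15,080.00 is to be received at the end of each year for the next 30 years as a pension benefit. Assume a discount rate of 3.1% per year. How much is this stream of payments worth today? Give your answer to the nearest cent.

This is an ordinary annuity: 30 payments of €15,080.00 at the end of each year.
Periodic rate r = 0.031 per year.
PV = PMT × [(1 − (1+r)^−n)/r] = 15,080 × [1 − (1+r)^−30] / r = €291,790.28

€291,790.28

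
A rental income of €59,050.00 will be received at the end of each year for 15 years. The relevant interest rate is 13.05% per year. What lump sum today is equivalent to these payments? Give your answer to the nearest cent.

This is an ordinary annuity: 15 payments of €59,050.00 at the end of each year.
Periodic rate r = 0.1305 per year.
PV = PMT × [(1 − (1+r)^−n)/r] = 59,050 × [1 − (1+r)^−15] / r = €380,619.88

€380,619.88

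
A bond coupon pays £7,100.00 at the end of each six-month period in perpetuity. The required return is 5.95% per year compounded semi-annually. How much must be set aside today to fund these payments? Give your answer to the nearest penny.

£238,655.46

Periodic rate r = 0.0595/2 per half-year.
Level perpetuity: PV = PMT / r = 7,100 / (0.0595/2) = £238,655.46.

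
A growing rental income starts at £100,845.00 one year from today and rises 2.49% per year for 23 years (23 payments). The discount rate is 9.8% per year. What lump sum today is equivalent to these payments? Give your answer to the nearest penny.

Periodic rate r = 0.098 per year.
Growing ordinary annuity: PV = PMT₁ × [1 − ((1+g)/(1+r))^n] / (r − g) = 100,845 × [1 − ((1+0.0249)/(1+r))^23] / (r − 0.0249) = £1,096,697.70.

£1,096,697.70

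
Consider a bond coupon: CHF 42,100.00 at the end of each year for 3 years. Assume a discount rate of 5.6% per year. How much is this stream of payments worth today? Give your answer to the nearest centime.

CHF 113,371.84

This is an ordinary annuity: 3 payments of CHF 42,100.00 at the end of each year.
Periodic rate r = 0.056 per year.
PV = PMT × [(1 − (1+r)^−n)/r] = 42,100 × [1 − (1+r)^−3] / r = CHF 113,371.84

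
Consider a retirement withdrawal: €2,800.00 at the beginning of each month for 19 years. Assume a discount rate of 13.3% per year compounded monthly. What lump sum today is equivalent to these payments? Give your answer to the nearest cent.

€234,737.33

This is an annuity due: 228 payments of €2,800.00 at the beginning of each month.
Periodic rate r = 0.133/12 per month; n is counted in months.
PV = PMT × [(1 − (1+r)^−n)/r] × (1+r) = 2,800 × [1 − (1+r)^−228] / r × (1+r) = €234,737.33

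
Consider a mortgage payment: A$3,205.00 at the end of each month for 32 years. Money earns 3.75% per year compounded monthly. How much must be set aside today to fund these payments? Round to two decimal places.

This is an ordinary annuity: 384 payments of A$3,205.00 at the end of each month.
Periodic rate r = 0.0375/12 per month; n is counted in months.
PV = PMT × [(1 − (1+r)^−n)/r] = 3,205 × [1 − (1+r)^−384] / r = A$716,116.68

A$716,116.68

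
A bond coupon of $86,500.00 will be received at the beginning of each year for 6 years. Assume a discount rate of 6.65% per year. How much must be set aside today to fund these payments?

$444,515.72

This is an annuity due: 6 payments of $86,500.00 at the beginning of each year.
Periodic rate r = 0.0665 per year.
PV = PMT × [(1 − (1+r)^−n)/r] × (1+r) = 86,500 × [1 − (1+r)^−6] / r × (1+r) = $444,515.72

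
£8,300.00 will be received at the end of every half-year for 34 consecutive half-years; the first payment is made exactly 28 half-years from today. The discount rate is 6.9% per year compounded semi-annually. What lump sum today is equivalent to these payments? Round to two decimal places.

Ordinary annuity of 34 payments, first payment at period 28.
Periodic rate r = 0.069/2 per half-year; n is counted in half-years.
The ordinary-annuity PV formula values the stream one period before the first payment (period 27); discount that back 27 periods:
PV₀ = 8,300 × [1 − (1+r)^−34] / r × (1+r)^−27 = £65,892.13

£65,892.13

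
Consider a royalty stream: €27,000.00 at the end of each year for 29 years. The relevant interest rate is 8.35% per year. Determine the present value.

€291,756.81

This is an ordinary annuity: 29 payments of €27,000.00 at the end of each year.
Periodic rate r = 0.0835 per year.
PV = PMT × [(1 − (1+r)^−n)/r] = 27,000 × [1 − (1+r)^−29] / r = €291,756.81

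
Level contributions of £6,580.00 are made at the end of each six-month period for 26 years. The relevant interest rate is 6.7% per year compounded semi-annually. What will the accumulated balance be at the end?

This is an ordinary annuity: 52 deposits of £6,580.00 at the end of each six-month period.
Periodic rate r = 0.067/2 per half-year; n is counted in half-years.
FV = PMT × [((1+r)^n − 1)/r] = 6,580 × [(1+r)^52 − 1] / r = £893,330.13

£893,330.13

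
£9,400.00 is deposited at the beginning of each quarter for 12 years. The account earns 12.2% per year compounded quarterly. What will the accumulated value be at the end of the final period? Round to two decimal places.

£1,025,724.34

This is an annuity due: 48 deposits of £9,400.00 at the beginning of each quarter.
Periodic rate r = 0.122/4 per quarter; n is counted in quarters.
FV = PMT × [((1+r)^n − 1)/r] × (1+r) = 9,400 × [(1+r)^48 − 1] / r × (1+r) = £1,025,724.34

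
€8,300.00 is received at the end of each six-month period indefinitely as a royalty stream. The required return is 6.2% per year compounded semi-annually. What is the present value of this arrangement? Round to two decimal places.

€267,741.94

Periodic rate r = 0.062/2 per half-year.
Level perpetuity: PV = PMT / r = 8,300 / (0.062/2) = €267,741.94.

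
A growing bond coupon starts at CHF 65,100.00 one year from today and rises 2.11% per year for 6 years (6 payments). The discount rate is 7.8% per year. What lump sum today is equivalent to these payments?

Periodic rate r = 0.078 per year.
Growing ordinary annuity: PV = PMT₁ × [1 − ((1+g)/(1+r))^n] / (r − g) = 65,100 × [1 − ((1+0.0211)/(1+r))^6] / (r − 0.0211) = CHF 317,759.09.

CHF 317,759.09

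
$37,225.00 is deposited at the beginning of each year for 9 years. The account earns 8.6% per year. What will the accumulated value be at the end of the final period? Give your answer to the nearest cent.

$517,647.66

This is an annuity due: 9 deposits of $37,225.00 at the beginning of each year.
Periodic rate r = 0.086 per year.
FV = PMT × [((1+r)^n − 1)/r] × (1+r) = 37,225 × [(1+r)^9 − 1] / r × (1+r) = $517,647.66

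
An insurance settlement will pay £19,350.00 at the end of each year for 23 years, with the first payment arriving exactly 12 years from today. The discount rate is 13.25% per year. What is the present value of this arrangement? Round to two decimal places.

Ordinary annuity of 23 payments, first payment at period 12.
Periodic rate r = 0.1325 per year.
The ordinary-annuity PV formula values the stream one period before the first payment (period 11); discount that back 11 periods:
PV₀ = 19,350 × [1 − (1+r)^−23] / r × (1+r)^−11 = £35,033.30

£35,033.30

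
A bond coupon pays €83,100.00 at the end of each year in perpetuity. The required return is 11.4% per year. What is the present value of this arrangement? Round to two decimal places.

€728,947.37

Periodic rate r = 0.114 per year.
Level perpetuity: PV = PMT / r = 83,100 / (0.114) = €728,947.37.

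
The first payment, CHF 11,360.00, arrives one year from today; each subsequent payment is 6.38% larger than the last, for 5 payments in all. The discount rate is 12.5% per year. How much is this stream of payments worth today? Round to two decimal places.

CHF 45,286.49

Periodic rate r = 0.125 per year.
Growing ordinary annuity: PV = PMT₁ × [1 − ((1+g)/(1+r))^n] / (r − g) = 11,360 × [1 − ((1+0.0638)/(1+r))^5] / (r − 0.0638) = CHF 45,286.49.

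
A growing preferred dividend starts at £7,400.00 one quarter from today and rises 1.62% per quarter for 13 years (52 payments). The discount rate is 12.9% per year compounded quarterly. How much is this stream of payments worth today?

£256,951.09

Periodic rate r = 0.129/4 per quarter; n is counted in quarters.
Growing ordinary annuity: PV = PMT₁ × [1 − ((1+g)/(1+r))^n] / (r − g) = 7,400 × [1 − ((1+0.0162)/(1+r))^52] / (r − 0.0162) = £256,951.09.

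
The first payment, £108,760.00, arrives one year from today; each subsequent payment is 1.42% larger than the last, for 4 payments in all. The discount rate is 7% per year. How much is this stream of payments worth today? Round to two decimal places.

Periodic rate r = 0.07 per year.
Growing ordinary annuity: PV = PMT₁ × [1 − ((1+g)/(1+r))^n] / (r − g) = 108,760 × [1 − ((1+0.0142)/(1+r))^4] / (r − 0.0142) = £375,866.35.

£375,866.35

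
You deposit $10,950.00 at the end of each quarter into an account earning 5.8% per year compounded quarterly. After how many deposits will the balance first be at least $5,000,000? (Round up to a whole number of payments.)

142 payments

Periodic rate r = 0.058/4 per quarter; n is counted in quarters.
Ordinary annuity FV: 5,000,000 = 10,950 × [((1+r)^n − 1)/r].
(1+r)^n = 1 + 5,000,000 × r / 10,950, so n = ln(1 + 5,000,000·r/10,950) / ln(1+r) = 141.08.
Round up to a whole number of payments: n = 142.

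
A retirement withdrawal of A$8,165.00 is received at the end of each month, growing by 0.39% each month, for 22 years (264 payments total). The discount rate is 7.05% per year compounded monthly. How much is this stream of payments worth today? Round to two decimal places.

Periodic rate r = 0.0705/12 per month; n is counted in months.
Growing ordinary annuity: PV = PMT₁ × [1 − ((1+g)/(1+r))^n] / (r − g) = 8,165 × [1 − ((1+0.0039)/(1+r))^264] / (r − 0.0039) = A$1,673,530.74.

A$1,673,530.74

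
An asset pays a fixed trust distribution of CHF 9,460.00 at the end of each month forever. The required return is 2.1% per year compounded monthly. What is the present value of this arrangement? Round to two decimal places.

CHF 5,405,714.29

Periodic rate r = 0.021/12 per month.
Level perpetuity: PV = PMT / r = 9,460 / (0.021/12) = CHF 5,405,714.29.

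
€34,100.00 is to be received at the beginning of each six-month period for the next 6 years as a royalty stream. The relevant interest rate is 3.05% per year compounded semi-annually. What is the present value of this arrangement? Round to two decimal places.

This is an annuity due: 12 payments of €34,100.00 at the beginning of each six-month period.
Periodic rate r = 0.0305/2 per half-year; n is counted in half-years.
PV = PMT × [(1 − (1+r)^−n)/r] × (1+r) = 34,100 × [1 − (1+r)^−12] / r × (1+r) = €377,030.70

€377,030.70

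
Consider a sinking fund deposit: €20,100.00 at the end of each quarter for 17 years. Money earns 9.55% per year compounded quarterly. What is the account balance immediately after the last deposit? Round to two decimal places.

€3,346,480.22

This is an ordinary annuity: 68 deposits of €20,100.00 at the end of each quarter.
Periodic rate r = 0.0955/4 per quarter; n is counted in quarters.
FV = PMT × [((1+r)^n − 1)/r] = 20,100 × [(1+r)^68 − 1] / r = €3,346,480.22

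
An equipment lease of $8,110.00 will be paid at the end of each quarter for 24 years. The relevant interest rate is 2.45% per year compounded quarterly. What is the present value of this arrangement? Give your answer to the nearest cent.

This is an ordinary annuity: 96 payments of $8,110.00 at the end of each quarter.
Periodic rate r = 0.0245/4 per quarter; n is counted in quarters.
PV = PMT × [(1 − (1+r)^−n)/r] = 8,110 × [1 − (1+r)^−96] / r = $587,317.49

$587,317.49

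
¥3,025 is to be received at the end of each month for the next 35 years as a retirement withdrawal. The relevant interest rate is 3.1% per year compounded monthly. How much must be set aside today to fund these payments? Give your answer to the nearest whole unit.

This is an ordinary annuity: 420 payments of ¥3,025 at the end of each month.
Periodic rate r = 0.031/12 per month; n is counted in months.
PV = PMT × [(1 − (1+r)^−n)/r] = 3,025 × [1 − (1+r)^−420] / r = ¥774,742

¥774,742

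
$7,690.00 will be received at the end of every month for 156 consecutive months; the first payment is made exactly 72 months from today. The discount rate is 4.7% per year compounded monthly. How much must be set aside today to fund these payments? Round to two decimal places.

Ordinary annuity of 156 payments, first payment at period 72.
Periodic rate r = 0.047/12 per month; n is counted in months.
The ordinary-annuity PV formula values the stream one period before the first payment (period 71); discount that back 71 periods:
PV₀ = 7,690 × [1 − (1+r)^−156] / r × (1+r)^−71 = $679,138.30

$679,138.30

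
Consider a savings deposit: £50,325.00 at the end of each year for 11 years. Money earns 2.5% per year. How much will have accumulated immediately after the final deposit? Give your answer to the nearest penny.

This is an ordinary annuity: 11 deposits of £50,325.00 at the end of each year.
Periodic rate r = 0.025 per year.
FV = PMT × [((1+r)^n − 1)/r] = 50,325 × [(1+r)^11 − 1] / r = £628,230.44

£628,230.44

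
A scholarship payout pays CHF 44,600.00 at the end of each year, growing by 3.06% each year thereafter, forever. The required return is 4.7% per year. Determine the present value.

CHF 2,719,512.20

Periodic rate r = 0.047 per year.
Growing perpetuity (Gordon): PV = PMT₁ / (r − g) = 44,600 / (r − 0.0306) = CHF 2,719,512.20.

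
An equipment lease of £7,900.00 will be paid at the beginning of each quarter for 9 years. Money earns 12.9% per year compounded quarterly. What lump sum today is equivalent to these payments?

This is an annuity due: 36 payments of £7,900.00 at the beginning of each quarter.
Periodic rate r = 0.129/4 per quarter; n is counted in quarters.
PV = PMT × [(1 − (1+r)^−n)/r] × (1+r) = 7,900 × [1 − (1+r)^−36] / r × (1+r) = £172,207.19

£172,207.19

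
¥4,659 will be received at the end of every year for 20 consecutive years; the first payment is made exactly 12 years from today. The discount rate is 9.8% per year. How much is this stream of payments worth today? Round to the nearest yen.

¥14,379

Ordinary annuity of 20 payments, first payment at period 12.
Periodic rate r = 0.098 per year.
The ordinary-annuity PV formula values the stream one period before the first payment (period 11); discount that back 11 periods:
PV₀ = 4,659 × [1 − (1+r)^−20] / r × (1+r)^−11 = ¥14,379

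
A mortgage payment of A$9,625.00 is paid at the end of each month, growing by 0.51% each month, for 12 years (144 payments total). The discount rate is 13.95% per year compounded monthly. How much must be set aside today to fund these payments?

A$894,144.33

Periodic rate r = 0.1395/12 per month; n is counted in months.
Growing ordinary annuity: PV = PMT₁ × [1 − ((1+g)/(1+r))^n] / (r − g) = 9,625 × [1 − ((1+0.0051)/(1+r))^144] / (r − 0.0051) = A$894,144.33.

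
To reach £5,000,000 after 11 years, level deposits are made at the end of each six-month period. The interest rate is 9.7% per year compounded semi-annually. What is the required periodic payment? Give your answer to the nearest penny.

£132,174.92

Level ordinary annuity; solve FV = PMT × [((1+r)^n − 1)/r] for PMT.
Periodic rate r = 0.097/2 per half-year; n is counted in half-years.
With n = 22: PMT = 5,000,000 / ([((1+r)^n − 1)/r]) = £132,174.92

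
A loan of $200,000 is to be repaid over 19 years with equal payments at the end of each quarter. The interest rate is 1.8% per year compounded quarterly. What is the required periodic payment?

Level ordinary annuity; solve PV = PMT × [(1 − (1+r)^−n)/r] for PMT.
Periodic rate r = 0.018/4 per quarter; n is counted in quarters.
With n = 76: PMT = 200,000 / ([(1 − (1+r)^−n)/r]) = $3,113.04

$3,113.04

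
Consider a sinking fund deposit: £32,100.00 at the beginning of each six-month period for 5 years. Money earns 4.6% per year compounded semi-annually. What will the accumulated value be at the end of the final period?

This is an annuity due: 10 deposits of £32,100.00 at the beginning of each six-month period.
Periodic rate r = 0.046/2 per half-year; n is counted in half-years.
FV = PMT × [((1+r)^n − 1)/r] × (1+r) = 32,100 × [(1+r)^10 − 1] / r × (1+r) = £364,541.48

£364,541.48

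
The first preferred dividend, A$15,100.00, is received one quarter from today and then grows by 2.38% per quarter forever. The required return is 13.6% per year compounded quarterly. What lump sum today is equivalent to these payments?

Periodic rate r = 0.136/4 per quarter.
Growing perpetuity (Gordon): PV = PMT₁ / (r − g) = 15,100 / (r − 0.0238) = A$1,480,392.16.

A$1,480,392.16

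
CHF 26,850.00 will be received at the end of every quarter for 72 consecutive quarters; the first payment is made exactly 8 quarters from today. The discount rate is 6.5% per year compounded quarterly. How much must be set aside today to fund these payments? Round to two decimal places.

CHF 1,013,571.39

Ordinary annuity of 72 payments, first payment at period 8.
Periodic rate r = 0.065/4 per quarter; n is counted in quarters.
The ordinary-annuity PV formula values the stream one period before the first payment (period 7); discount that back 7 periods:
PV₀ = 26,850 × [1 − (1+r)^−72] / r × (1+r)^−7 = CHF 1,013,571.39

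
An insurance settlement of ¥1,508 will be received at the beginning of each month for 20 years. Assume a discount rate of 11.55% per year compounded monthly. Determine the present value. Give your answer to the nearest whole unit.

¥142,307

This is an annuity due: 240 payments of ¥1,508 at the beginning of each month.
Periodic rate r = 0.1155/12 per month; n is counted in months.
PV = PMT × [(1 − (1+r)^−n)/r] × (1+r) = 1,508 × [1 − (1+r)^−240] / r × (1+r) = ¥142,307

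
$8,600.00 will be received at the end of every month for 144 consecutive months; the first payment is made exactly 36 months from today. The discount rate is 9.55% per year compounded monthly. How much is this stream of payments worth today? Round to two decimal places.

Ordinary annuity of 144 payments, first payment at period 36.
Periodic rate r = 0.0955/12 per month; n is counted in months.
The ordinary-annuity PV formula values the stream one period before the first payment (period 35); discount that back 35 periods:
PV₀ = 8,600 × [1 − (1+r)^−144] / r × (1+r)^−35 = $557,325.78

$557,325.78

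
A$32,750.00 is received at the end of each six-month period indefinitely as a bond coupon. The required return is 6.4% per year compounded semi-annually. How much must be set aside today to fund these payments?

Periodic rate r = 0.064/2 per half-year.
Level perpetuity: PV = PMT / r = 32,750 / (0.064/2) = A$1,023,437.50.

A$1,023,437.50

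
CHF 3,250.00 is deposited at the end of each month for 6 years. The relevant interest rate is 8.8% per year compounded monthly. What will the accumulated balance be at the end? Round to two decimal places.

CHF 306,803.42

This is an ordinary annuity: 72 deposits of CHF 3,250.00 at the end of each month.
Periodic rate r = 0.088/12 per month; n is counted in months.
FV = PMT × [((1+r)^n − 1)/r] = 3,250 × [(1+r)^72 − 1] / r = CHF 306,803.42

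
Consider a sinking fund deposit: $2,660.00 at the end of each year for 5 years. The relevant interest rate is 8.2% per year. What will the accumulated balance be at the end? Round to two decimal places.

$15,667.51

This is an ordinary annuity: 5 deposits of $2,660.00 at the end of each year.
Periodic rate r = 0.082 per year.
FV = PMT × [((1+r)^n − 1)/r] = 2,660 × [(1+r)^5 − 1] / r = $15,667.51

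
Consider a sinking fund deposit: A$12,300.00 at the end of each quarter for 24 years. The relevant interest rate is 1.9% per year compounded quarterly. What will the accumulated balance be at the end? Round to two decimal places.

This is an ordinary annuity: 96 deposits of A$12,300.00 at the end of each quarter.
Periodic rate r = 0.019/4 per quarter; n is counted in quarters.
FV = PMT × [((1+r)^n − 1)/r] = 12,300 × [(1+r)^96 − 1] / r = A$1,491,661.01

A$1,491,661.01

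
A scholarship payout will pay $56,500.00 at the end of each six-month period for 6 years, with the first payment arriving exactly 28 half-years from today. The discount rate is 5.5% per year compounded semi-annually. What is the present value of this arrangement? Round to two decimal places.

$274,436.02

Ordinary annuity of 12 payments, first payment at period 28.
Periodic rate r = 0.055/2 per half-year; n is counted in half-years.
The ordinary-annuity PV formula values the stream one period before the first payment (period 27); discount that back 27 periods:
PV₀ = 56,500 × [1 − (1+r)^−12] / r × (1+r)^−27 = $274,436.02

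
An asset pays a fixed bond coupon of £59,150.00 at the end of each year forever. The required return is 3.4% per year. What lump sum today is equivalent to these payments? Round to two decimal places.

£1,739,705.88

Periodic rate r = 0.034 per year.
Level perpetuity: PV = PMT / r = 59,150 / (0.034) = £1,739,705.88.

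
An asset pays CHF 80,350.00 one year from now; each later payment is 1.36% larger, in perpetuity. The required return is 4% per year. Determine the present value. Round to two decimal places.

CHF 3,043,560.61

Periodic rate r = 0.04 per year.
Growing perpetuity (Gordon): PV = PMT₁ / (r − g) = 80,350 / (r − 0.0136) = CHF 3,043,560.61.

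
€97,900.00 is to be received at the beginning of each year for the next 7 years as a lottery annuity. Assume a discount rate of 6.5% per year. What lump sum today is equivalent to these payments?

This is an annuity due: 7 payments of €97,900.00 at the beginning of each year.
Periodic rate r = 0.065 per year.
PV = PMT × [(1 − (1+r)^−n)/r] × (1+r) = 97,900 × [1 − (1+r)^−7] / r × (1+r) = €571,835.23

€571,835.23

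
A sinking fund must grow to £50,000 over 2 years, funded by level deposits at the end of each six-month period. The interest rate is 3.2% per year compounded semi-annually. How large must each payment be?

£12,203.97

Level ordinary annuity; solve FV = PMT × [((1+r)^n − 1)/r] for PMT.
Periodic rate r = 0.032/2 per half-year; n is counted in half-years.
With n = 4: PMT = 50,000 / ([((1+r)^n − 1)/r]) = £12,203.97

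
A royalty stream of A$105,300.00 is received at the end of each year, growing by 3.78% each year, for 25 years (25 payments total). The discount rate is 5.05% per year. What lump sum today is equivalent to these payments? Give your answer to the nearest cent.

A$2,173,966.59

Periodic rate r = 0.0505 per year.
Growing ordinary annuity: PV = PMT₁ × [1 − ((1+g)/(1+r))^n] / (r − g) = 105,300 × [1 − ((1+0.0378)/(1+r))^25] / (r − 0.0378) = A$2,173,966.59.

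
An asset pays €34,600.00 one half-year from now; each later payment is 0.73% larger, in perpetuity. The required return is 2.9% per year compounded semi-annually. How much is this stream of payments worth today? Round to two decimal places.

Periodic rate r = 0.029/2 per half-year.
Growing perpetuity (Gordon): PV = PMT₁ / (r − g) = 34,600 / (r − 0.0073) = €4,805,555.56.

€4,805,555.56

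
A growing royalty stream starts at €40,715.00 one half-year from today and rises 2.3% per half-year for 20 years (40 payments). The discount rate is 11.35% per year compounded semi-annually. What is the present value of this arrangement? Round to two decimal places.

Periodic rate r = 0.1135/2 per half-year; n is counted in half-years.
Growing ordinary annuity: PV = PMT₁ × [1 − ((1+g)/(1+r))^n] / (r − g) = 40,715 × [1 − ((1+0.023)/(1+r))^40] / (r − 0.023) = €877,052.16.

€877,052.16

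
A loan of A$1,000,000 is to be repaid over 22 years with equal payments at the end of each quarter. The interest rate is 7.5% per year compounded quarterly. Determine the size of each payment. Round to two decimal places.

A$23,292.12

Level ordinary annuity; solve PV = PMT × [(1 − (1+r)^−n)/r] for PMT.
Periodic rate r = 0.075/4 per quarter; n is counted in quarters.
With n = 88: PMT = 1,000,000 / ([(1 − (1+r)^−n)/r]) = A$23,292.12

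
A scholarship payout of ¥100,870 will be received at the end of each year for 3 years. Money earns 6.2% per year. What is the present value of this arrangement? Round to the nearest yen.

This is an ordinary annuity: 3 payments of ¥100,870 at the end of each year.
Periodic rate r = 0.062 per year.
PV = PMT × [(1 − (1+r)^−n)/r] = 100,870 × [1 − (1+r)^−3] / r = ¥268,632

¥268,632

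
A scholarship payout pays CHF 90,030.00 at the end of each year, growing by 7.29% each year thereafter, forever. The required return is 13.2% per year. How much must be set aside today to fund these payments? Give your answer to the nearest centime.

CHF 1,523,350.25

Periodic rate r = 0.132 per year.
Growing perpetuity (Gordon): PV = PMT₁ / (r − g) = 90,030 / (r − 0.0729) = CHF 1,523,350.25.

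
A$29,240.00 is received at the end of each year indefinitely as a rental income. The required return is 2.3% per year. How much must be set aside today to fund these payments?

Periodic rate r = 0.023 per year.
Level perpetuity: PV = PMT / r = 29,240 / (0.023) = A$1,271,304.35.

A$1,271,304.35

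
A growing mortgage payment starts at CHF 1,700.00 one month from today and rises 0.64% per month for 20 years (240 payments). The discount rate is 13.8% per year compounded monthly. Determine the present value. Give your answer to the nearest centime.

CHF 234,246.36

Periodic rate r = 0.138/12 per month; n is counted in months.
Growing ordinary annuity: PV = PMT₁ × [1 − ((1+g)/(1+r))^n] / (r − g) = 1,700 × [1 − ((1+0.0064)/(1+r))^240] / (r − 0.0064) = CHF 234,246.36.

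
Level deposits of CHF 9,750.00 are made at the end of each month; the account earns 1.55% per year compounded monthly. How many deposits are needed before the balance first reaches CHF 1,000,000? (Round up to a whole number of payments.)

Periodic rate r = 0.0155/12 per month; n is counted in months.
Ordinary annuity FV: 1,000,000 = 9,750 × [((1+r)^n − 1)/r].
(1+r)^n = 1 + 1,000,000 × r / 9,750, so n = ln(1 + 1,000,000·r/9,750) / ln(1+r) = 96.38.
Round up to a whole number of payments: n = 97.

97 payments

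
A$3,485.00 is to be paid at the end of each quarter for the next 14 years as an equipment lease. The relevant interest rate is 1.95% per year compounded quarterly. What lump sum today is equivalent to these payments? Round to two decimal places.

This is an ordinary annuity: 56 payments of A$3,485.00 at the end of each quarter.
Periodic rate r = 0.0195/4 per quarter; n is counted in quarters.
PV = PMT × [(1 − (1+r)^−n)/r] = 3,485 × [1 − (1+r)^−56] / r = A$170,427.03

A$170,427.03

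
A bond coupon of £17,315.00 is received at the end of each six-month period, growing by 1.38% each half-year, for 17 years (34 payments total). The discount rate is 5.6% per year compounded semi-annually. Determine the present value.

£459,484.46

Periodic rate r = 0.056/2 per half-year; n is counted in half-years.
Growing ordinary annuity: PV = PMT₁ × [1 − ((1+g)/(1+r))^n] / (r − g) = 17,315 × [1 − ((1+0.0138)/(1+r))^34] / (r − 0.0138) = £459,484.46.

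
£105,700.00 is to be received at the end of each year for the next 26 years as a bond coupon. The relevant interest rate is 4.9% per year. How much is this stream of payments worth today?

£1,535,249.08

This is an ordinary annuity: 26 payments of £105,700.00 at the end of each year.
Periodic rate r = 0.049 per year.
PV = PMT × [(1 − (1+r)^−n)/r] = 105,700 × [1 − (1+r)^−26] / r = £1,535,249.08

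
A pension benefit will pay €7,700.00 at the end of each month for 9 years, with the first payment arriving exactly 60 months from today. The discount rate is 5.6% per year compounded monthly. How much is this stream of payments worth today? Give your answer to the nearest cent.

Ordinary annuity of 108 payments, first payment at period 60.
Periodic rate r = 0.056/12 per month; n is counted in months.
The ordinary-annuity PV formula values the stream one period before the first payment (period 59); discount that back 59 periods:
PV₀ = 7,700 × [1 − (1+r)^−108] / r × (1+r)^−59 = €495,431.33

€495,431.33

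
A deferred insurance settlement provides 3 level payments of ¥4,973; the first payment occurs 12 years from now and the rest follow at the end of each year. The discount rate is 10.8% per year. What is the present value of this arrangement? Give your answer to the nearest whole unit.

Ordinary annuity of 3 payments, first payment at period 12.
Periodic rate r = 0.108 per year.
The ordinary-annuity PV formula values the stream one period before the first payment (period 11); discount that back 11 periods:
PV₀ = 4,973 × [1 − (1+r)^−3] / r × (1+r)^−11 = ¥3,947

¥3,947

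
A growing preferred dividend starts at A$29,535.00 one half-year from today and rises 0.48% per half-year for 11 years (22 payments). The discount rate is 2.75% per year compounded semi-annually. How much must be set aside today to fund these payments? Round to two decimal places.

A$584,894.92

Periodic rate r = 0.0275/2 per half-year; n is counted in half-years.
Growing ordinary annuity: PV = PMT₁ × [1 − ((1+g)/(1+r))^n] / (r − g) = 29,535 × [1 − ((1+0.0048)/(1+r))^22] / (r − 0.0048) = A$584,894.92.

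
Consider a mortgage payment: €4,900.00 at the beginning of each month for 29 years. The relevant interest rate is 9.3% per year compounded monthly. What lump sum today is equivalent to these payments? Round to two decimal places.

€593,760.00

This is an annuity due: 348 payments of €4,900.00 at the beginning of each month.
Periodic rate r = 0.093/12 per month; n is counted in months.
PV = PMT × [(1 − (1+r)^−n)/r] × (1+r) = 4,900 × [1 − (1+r)^−348] / r × (1+r) = €593,760.00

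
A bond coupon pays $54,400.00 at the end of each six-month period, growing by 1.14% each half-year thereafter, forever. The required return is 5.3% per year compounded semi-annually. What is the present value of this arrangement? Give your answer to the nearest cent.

$3,602,649.01

Periodic rate r = 0.053/2 per half-year.
Growing perpetuity (Gordon): PV = PMT₁ / (r − g) = 54,400 / (r − 0.0114) = $3,602,649.01.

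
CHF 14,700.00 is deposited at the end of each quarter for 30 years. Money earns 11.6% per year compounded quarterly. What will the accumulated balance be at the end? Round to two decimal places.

CHF 15,152,113.70

This is an ordinary annuity: 120 deposits of CHF 14,700.00 at the end of each quarter.
Periodic rate r = 0.116/4 per quarter; n is counted in quarters.
FV = PMT × [((1+r)^n − 1)/r] = 14,700 × [(1+r)^120 − 1] / r = CHF 15,152,113.70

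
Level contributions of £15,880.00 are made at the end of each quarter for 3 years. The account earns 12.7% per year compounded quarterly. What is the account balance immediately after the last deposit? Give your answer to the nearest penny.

£227,623.16

This is an ordinary annuity: 12 deposits of £15,880.00 at the end of each quarter.
Periodic rate r = 0.127/4 per quarter; n is counted in quarters.
FV = PMT × [((1+r)^n − 1)/r] = 15,880 × [(1+r)^12 − 1] / r = £227,623.16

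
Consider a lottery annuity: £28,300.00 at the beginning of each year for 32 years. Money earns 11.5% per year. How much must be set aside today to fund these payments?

£265,962.00

This is an annuity due: 32 payments of £28,300.00 at the beginning of each year.
Periodic rate r = 0.115 per year.
PV = PMT × [(1 − (1+r)^−n)/r] × (1+r) = 28,300 × [1 − (1+r)^−32] / r × (1+r) = £265,962.00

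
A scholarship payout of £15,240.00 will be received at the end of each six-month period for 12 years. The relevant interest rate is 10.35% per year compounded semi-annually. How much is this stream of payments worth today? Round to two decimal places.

£206,757.50

This is an ordinary annuity: 24 payments of £15,240.00 at the end of each six-month period.
Periodic rate r = 0.1035/2 per half-year; n is counted in half-years.
PV = PMT × [(1 − (1+r)^−n)/r] = 15,240 × [1 − (1+r)^−24] / r = £206,757.50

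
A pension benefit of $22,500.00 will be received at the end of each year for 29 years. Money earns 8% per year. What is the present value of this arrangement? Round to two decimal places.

$251,064.14

This is an ordinary annuity: 29 payments of $22,500.00 at the end of each year.
Periodic rate r = 0.08 per year.
PV = PMT × [(1 − (1+r)^−n)/r] = 22,500 × [1 − (1+r)^−29] / r = $251,064.14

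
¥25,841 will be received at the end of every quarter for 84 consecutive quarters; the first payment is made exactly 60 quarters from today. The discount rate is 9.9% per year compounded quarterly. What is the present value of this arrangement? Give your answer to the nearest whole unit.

Ordinary annuity of 84 payments, first payment at period 60.
Periodic rate r = 0.099/4 per quarter; n is counted in quarters.
The ordinary-annuity PV formula values the stream one period before the first payment (period 59); discount that back 59 periods:
PV₀ = 25,841 × [1 − (1+r)^−84] / r × (1+r)^−59 = ¥215,111

¥215,111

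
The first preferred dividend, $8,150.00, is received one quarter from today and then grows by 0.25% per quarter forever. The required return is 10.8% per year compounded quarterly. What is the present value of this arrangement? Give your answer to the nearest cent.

Periodic rate r = 0.108/4 per quarter.
Growing perpetuity (Gordon): PV = PMT₁ / (r − g) = 8,150 / (r − 0.0025) = $332,653.06.

$332,653.06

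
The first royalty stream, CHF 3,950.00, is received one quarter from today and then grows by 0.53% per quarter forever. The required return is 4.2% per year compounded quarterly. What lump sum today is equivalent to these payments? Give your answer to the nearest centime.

CHF 759,615.38

Periodic rate r = 0.042/4 per quarter.
Growing perpetuity (Gordon): PV = PMT₁ / (r − g) = 3,950 / (r − 0.0053) = CHF 759,615.38.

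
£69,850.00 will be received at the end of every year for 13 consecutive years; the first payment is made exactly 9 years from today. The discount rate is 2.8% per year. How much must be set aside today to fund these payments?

Ordinary annuity of 13 payments, first payment at period 9.
Periodic rate r = 0.028 per year.
The ordinary-annuity PV formula values the stream one period before the first payment (period 8); discount that back 8 periods:
PV₀ = 69,850 × [1 − (1+r)^−13] / r × (1+r)^−8 = £603,293.83

£603,293.83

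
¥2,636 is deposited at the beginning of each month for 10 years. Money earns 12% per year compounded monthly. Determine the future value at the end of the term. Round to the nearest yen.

This is an annuity due: 120 deposits of ¥2,636 at the beginning of each month.
Periodic rate r = 0.12/12 per month; n is counted in months.
FV = PMT × [((1+r)^n − 1)/r] × (1+r) = 2,636 × [(1+r)^120 − 1] / r × (1+r) = ¥612,446

¥612,446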